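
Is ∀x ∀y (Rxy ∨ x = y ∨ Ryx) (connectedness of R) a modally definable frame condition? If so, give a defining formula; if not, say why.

Modal frame validity is preserved under disjoint unions.
Take 3 disjoint single-world reflexive frames: each is trivially connected, but their disjoint union has 3 worlds with no edge between distinct components, so it is not connected.
So no modal formula (or set of formulas) defines exactly the connected frames.

Not modally definable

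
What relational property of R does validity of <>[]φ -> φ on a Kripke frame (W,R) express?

symmetry

Replacing φ by ¬φ and contraposing gives the equivalent schema φ → □◇φ.
Suppose φ→□◇φ is valid. Take Rxy and set V(φ)={x}. Then φ at x, so □◇φ at x, so ◇φ at y, so some z with Ryz has φ; z=x, i.e. Ryx.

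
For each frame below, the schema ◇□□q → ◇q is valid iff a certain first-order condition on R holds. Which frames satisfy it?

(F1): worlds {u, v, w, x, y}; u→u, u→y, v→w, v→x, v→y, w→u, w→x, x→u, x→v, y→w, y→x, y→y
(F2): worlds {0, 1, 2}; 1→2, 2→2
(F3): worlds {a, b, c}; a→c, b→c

(F1), (F2)

The schema corresponds to a generalized confluence (Geach) condition: ∀x ∀y (xRy → ∃w (yR²w ∧ xRw)).
(F1): ✓.
(F2): ✓.
(F3): fails — aRc but no w with cR²w and aRw.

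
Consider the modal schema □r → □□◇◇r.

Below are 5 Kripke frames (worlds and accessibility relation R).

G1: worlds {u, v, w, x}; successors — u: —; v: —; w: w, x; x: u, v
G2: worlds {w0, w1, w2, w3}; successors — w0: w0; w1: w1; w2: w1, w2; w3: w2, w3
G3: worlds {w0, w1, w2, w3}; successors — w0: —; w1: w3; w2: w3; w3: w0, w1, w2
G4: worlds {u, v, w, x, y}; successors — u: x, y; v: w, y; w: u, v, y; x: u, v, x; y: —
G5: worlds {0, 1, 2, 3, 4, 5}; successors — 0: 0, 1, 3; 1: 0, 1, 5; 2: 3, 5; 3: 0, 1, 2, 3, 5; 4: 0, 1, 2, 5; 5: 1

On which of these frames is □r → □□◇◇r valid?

This is the axiom for a generalized confluence (Geach) condition; its first-order frame correspondent is ∀x ∀z (xR²z → ∃w (xRw ∧ zR²w)).
G1: fails — wR²u but no t with wRt and uR²t.
G2: fails — w3R²w1 but no w with w3Rw and w1R²w.
G3: fails — w1R²w0 but no w with w1Rw and w0R²w.
G4: fails — vR²u but no t with vRt and uR²t.
G5: satisfies the condition.

G5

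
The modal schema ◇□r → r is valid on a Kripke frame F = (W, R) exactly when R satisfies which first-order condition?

Equivalently (dual form): r → □◇r.
Suppose r→□◇r is valid. Take Rxy and set V(r)={x}. Then r at x, so □◇r at x, so ◇r at y, so some z with Ryz has r; z=x, i.e. Ryx.
The converse is a direct semantic check.
Frame condition: ∀x ∀y (Rxy → Ryx).

symmetry: ∀x ∀y (Rxy → Ryx)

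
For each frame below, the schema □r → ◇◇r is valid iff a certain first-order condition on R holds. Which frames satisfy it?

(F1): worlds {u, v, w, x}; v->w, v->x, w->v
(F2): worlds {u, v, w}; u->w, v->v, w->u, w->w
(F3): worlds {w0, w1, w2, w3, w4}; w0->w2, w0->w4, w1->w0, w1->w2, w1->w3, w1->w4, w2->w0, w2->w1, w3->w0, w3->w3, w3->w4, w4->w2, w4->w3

(F2), (F3)

This is the axiom for a generalized confluence (Geach) condition; its first-order frame correspondent is ∀x ∃w (xRw ∧ xR²w).
(F1): fails — at u but no t with uRt and uR²t.
(F2): satisfies the condition.
(F3): satisfies the condition.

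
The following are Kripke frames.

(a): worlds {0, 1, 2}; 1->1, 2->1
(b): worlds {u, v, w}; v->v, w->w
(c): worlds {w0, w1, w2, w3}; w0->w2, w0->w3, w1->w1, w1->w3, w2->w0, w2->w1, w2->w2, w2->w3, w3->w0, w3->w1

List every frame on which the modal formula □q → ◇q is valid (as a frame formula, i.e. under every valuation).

This is the axiom for seriality; its first-order frame correspondent is ∀x ∃y Rxy.
(a): fails — world 0 has no successor.
(b): fails — world u has no successor.
(c): condition met.
Valid on: (c).

(c)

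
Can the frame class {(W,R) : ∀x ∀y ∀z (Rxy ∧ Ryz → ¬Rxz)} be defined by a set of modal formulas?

Modal frame validity is preserved under surjective bounded morphisms.
The 5-cycle (worlds a,b,c,d,e with a→b→c→d→e→a) is intransitive. Mapping every world to a single reflexive point • is a surjective bounded morphism; the reflexive point is not intransitive (R••∧R•• but R••).
So no modal formula (or set of formulas) defines exactly the intransitive frames.

No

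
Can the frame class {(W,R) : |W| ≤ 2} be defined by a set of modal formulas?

If a class were modally definable it would be closed under disjoint unions (Goldblatt–Thomason).
Any modal formula valid on each of 3 disjoint one-world frames is valid on their disjoint union (validity is preserved under disjoint unions). Each one-world frame has |W|=1≤2, but the union has |W|=3.
Hence having at most 2 worlds is not modally definable.

Not definable by any modal formula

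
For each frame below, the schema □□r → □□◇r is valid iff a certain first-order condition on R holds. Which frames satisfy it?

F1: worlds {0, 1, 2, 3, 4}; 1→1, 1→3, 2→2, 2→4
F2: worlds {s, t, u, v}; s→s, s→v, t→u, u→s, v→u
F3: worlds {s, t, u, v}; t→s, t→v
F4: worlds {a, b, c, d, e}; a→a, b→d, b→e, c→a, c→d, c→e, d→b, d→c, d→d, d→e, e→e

F3, F4

This is the axiom for a generalized confluence (Geach) condition; its first-order frame correspondent is ∀x ∀z (xR²z → ∃w (xR²w ∧ zRw)).
F1: fails — 1R²3 but no w with 1R²w and 3Rw.
F2: fails — uR²v but no w with uR²w and vRw.
F3: holds.
F4: holds.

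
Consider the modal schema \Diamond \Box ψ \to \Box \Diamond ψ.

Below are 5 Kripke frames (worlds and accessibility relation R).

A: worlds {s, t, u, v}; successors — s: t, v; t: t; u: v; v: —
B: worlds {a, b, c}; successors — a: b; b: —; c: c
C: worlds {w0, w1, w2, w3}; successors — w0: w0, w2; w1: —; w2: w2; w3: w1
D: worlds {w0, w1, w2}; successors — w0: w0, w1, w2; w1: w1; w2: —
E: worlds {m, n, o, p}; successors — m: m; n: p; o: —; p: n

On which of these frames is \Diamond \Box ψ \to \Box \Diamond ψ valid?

This is the axiom for convergence; its first-order frame correspondent is \forall x \forall y \forall z (Rxy \wedge Rxz \to \exists w (Ryw \wedge Rzw)).
A: fails — Rsv and Rsv but v and v have no common successor.
B: fails — Rab and Rab but b and b have no common successor.
C: fails — Rw3w1 and Rw3w1 but w1 and w1 have no common successor.
D: fails — Rw0w1 and Rw0w2 but w1 and w2 have no common successor.
E: ✓.

E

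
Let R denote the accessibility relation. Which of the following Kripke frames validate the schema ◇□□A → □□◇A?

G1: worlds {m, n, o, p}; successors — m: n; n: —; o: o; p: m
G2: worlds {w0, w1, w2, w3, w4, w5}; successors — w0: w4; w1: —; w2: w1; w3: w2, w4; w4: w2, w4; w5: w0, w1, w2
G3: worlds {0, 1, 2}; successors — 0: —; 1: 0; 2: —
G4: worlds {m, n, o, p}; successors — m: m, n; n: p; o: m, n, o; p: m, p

The schema corresponds to a generalized confluence (Geach) condition: ∀x ∀y ∀z ((xRy ∧ xR²z) → ∃w (yR²w ∧ zRw)).
G1: fails — pRm, pR²n but no w with mR²w and nRw.
G2: fails — w3Rw2, w3R²w1 but no w with w2R²w and w1Rw.
G3: satisfies the condition.
G4: satisfies the condition.

G3, G4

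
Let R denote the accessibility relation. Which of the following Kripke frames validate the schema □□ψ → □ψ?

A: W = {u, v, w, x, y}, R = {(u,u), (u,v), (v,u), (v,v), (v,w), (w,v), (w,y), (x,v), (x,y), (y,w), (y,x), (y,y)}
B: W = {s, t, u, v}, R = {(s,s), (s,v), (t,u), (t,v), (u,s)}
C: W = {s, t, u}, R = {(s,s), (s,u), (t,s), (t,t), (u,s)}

This is the axiom for density; its first-order frame correspondent is ∀x ∀y (Rxy → ∃z (Rxz ∧ Rzy)).
A: holds.
B: fails — Rtv but no z with Rtz and Rzv.
C: holds.

A, C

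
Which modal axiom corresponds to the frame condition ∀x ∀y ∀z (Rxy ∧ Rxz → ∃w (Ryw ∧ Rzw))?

This is convergence; the standard corresponding axiom is .2: ◇□r → □◇r.
Suppose ◇□r→□◇r is valid. Take Rxy, Rxz and set V(r)={w : Ryw}. Then □r at y so ◇□r at x, so □◇r at x, so ◇r at z, giving w with Rzw and Ryw.

◇□r → □◇r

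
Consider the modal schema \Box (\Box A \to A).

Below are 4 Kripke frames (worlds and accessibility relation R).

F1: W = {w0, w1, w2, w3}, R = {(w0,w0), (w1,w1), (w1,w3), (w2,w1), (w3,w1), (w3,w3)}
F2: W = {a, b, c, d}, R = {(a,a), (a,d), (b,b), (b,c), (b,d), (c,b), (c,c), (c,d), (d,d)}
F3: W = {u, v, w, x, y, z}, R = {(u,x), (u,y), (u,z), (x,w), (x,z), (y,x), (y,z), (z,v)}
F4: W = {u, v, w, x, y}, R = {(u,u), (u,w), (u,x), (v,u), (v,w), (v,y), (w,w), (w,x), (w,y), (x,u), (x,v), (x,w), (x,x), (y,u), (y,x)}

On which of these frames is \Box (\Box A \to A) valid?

F1, F2

This is the axiom for shift-reflexivity; its first-order frame correspondent is \forall x \forall y (Rxy \to Ryy).
F1: condition met.
F2: condition met.
F3: fails — Rxw but not Rww.
F4: fails — Rwy but not Ryy.
Valid on: F1, F2.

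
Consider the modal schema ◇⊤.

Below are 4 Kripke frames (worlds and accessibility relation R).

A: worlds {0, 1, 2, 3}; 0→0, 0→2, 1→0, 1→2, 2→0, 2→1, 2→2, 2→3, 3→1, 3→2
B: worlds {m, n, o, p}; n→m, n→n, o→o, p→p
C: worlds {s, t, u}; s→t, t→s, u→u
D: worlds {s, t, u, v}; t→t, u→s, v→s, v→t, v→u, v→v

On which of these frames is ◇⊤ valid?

A, C

The schema corresponds to seriality: ∀x ∃y Rxy.
A: condition met.
B: fails — world m has no successor.
C: condition met.
D: fails — world s has no successor.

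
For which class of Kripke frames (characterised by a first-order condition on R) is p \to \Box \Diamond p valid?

Suppose p→□◇p is valid. Take Rxy and set V(p)={x}. Then p at x, so □◇p at x, so ◇p at y, so some z with Ryz has p; z=x, i.e. Ryx.
Conversely, on a frame with symmetry the schema holds at every world under every valuation.
Frame condition: \forall x \forall y (Rxy \to Ryx).

symmetry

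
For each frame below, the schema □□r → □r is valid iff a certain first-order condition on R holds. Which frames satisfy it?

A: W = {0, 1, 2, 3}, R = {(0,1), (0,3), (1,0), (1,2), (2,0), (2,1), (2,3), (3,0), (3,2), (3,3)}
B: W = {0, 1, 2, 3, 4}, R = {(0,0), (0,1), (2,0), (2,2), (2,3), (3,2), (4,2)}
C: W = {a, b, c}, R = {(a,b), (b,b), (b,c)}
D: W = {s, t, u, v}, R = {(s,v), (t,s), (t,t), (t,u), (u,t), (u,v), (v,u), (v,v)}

This is the axiom for density; its first-order frame correspondent is ∀x ∀y (Rxy → ∃z (Rxz ∧ Rzy)).
A: fails — R12 but no z with R1z and Rz2.
B: satisfies the condition.
C: satisfies the condition.
D: satisfies the condition.

B, C, D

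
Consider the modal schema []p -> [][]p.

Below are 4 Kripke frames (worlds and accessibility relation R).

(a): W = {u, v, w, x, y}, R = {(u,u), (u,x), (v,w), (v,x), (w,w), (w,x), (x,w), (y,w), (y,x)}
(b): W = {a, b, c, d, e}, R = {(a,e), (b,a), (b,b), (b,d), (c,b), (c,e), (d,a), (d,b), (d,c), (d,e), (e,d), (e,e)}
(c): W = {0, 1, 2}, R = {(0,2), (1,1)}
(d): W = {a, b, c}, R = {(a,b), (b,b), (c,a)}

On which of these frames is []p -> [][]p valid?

(c)

The schema corresponds to transitivity: forall x forall y forall z (Rxy & Ryz -> Rxz).
(a): fails — Rxw and Rwx but not Rxx.
(b): fails — Rae and Red but not Rad.
(c): condition met.
(d): fails — Rca and Rab but not Rcb.
Valid on: (c).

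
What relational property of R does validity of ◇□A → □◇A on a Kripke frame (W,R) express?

convergence: ∀x ∀y ∀z (Rxy ∧ Rxz → ∃w (Ryw ∧ Rzw))

Suppose ◇□A→□◇A is valid. Take Rxy, Rxz and set V(A)={w : Ryw}. Then □A at y so ◇□A at x, so □◇A at x, so ◇A at z, giving w with Rzw and Ryw.
Conversely, any frame satisfying ∀x ∀y ∀z (Rxy ∧ Rxz → ∃w (Ryw ∧ Rzw)) validates the schema.
Frame condition: ∀x ∀y ∀z (Rxy ∧ Rxz → ∃w (Ryw ∧ Rzw)).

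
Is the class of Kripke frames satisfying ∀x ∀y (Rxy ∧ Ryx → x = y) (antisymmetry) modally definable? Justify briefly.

If a class were modally definable it would be closed under surjective bounded morphisms (Goldblatt–Thomason).
The 8-cycle (worlds w0,w1,w2,w3,w4,w5,w6,w7 with w0→w1→w2→w3→w4→w5→w6→w7→w0) is antisymmetric. Sending even-indexed worlds to s and odd-indexed worlds to t is a surjective bounded morphism onto the two-world frame with s↔t, which is not antisymmetric.
So the class is not modally definable.

Not definable by any modal formula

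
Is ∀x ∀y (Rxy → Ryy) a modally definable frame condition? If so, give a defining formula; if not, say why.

Yes, by □(□q → q)

The condition is shift-reflexivity. A defining modal formula is □(□q → q).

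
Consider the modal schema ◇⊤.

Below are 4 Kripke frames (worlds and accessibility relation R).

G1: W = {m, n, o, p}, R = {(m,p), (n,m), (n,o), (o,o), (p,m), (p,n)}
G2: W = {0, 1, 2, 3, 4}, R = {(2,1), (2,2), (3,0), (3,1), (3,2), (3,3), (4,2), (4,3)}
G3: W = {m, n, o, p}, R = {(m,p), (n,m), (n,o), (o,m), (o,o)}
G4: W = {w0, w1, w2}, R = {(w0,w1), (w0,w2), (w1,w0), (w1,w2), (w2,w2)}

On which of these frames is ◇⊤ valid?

G1, G4

Frame correspondent (Sahlqvist): ∀x ∃y Rxy — i.e. seriality.
G1: holds.
G2: fails — world 0 has no successor.
G3: fails — world p has no successor.
G4: holds.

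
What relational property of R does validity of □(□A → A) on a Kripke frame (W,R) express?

shift-reflexivity: ∀x ∀y (Rxy → Ryy)

Suppose □(□A→A) is valid. Take Rxy and set V(A)={w : Ryw}. Then at y, □A holds; since □(□A→A) at x, □A→A at y, so A at y, i.e. Ryy.
Conversely, any frame satisfying ∀x ∀y (Rxy → Ryy) validates the schema.
Frame condition: ∀x ∀y (Rxy → Ryy).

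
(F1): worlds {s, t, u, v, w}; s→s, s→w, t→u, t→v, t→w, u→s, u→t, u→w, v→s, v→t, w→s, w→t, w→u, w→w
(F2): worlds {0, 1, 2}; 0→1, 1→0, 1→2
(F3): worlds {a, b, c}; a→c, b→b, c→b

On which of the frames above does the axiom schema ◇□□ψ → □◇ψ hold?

The schema corresponds to a generalized confluence (Geach) condition: ∀x ∀y ∀z ((xRy ∧ xRz) → ∃w (yR²w ∧ zRw)).
(F1): ✓.
(F2): fails — 0R1, 0R1 but no w with 1R²w and 1Rw.
(F3): ✓.
Valid on: (F1), (F3).

(F1), (F3)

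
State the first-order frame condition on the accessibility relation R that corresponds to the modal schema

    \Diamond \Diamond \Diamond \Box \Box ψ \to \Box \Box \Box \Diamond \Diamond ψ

\forall x \forall y \forall z ((x R^3 y \wedge x R^3 z) \to \exists w (y R^2 w \wedge z R^2 w))

This is a Sahlqvist (Geach-type) schema ◇^3□^2ψ → □^3◇^2ψ.
Minimal-valuation argument: fix x; take any y with xR^3y and any z with xR^3z. Set V(ψ) to the set of worlds R-reachable from y in exactly 2 steps. Then □^2ψ holds at y, so the antecedent holds at x; validity forces ◇^2ψ at z, giving a w with zR^2w and yR^2w.
First-order correspondent: \forall x \forall y \forall z ((x R^3 y \wedge x R^3 z) \to \exists w (y R^2 w \wedge z R^2 w)).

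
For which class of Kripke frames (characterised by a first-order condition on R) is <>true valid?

This is a form of the D axiom.
It corresponds to seriality: forall x exists y Rxy.

seriality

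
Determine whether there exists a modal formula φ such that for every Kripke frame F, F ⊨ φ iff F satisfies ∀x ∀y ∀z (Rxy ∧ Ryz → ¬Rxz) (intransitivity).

Any modally definable frame class is closed under surjective bounded morphisms.
The 7-cycle (worlds a,b,c,d,e,f,g with a→b→c→d→e→f→g→a) is intransitive. Mapping every world to a single reflexive point • is a surjective bounded morphism; the reflexive point is not intransitive (R••∧R•• but R••).
So the class is not modally definable.

No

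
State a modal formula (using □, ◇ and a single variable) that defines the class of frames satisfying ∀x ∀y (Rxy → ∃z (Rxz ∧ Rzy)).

□□ψ → □ψ

The condition is density. The C4 schema □□ψ → □ψ defines it.
Suppose □□ψ→□ψ is valid. Take Rxy and set V(ψ)={w : xR²w}. Then □□ψ at x, so □ψ at x, so ψ at y, i.e. ∃z(Rxz∧Rzy).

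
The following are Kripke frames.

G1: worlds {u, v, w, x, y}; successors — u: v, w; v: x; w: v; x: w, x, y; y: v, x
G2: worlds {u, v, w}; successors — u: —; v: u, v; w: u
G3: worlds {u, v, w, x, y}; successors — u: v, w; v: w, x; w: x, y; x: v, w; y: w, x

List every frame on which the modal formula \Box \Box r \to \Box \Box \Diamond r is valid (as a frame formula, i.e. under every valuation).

This is the axiom for a generalized confluence (Geach) condition; its first-order frame correspondent is \forall x \forall z (x R^2 z \to \exists w (x R^2 w \wedge zRw)).
G1: fails — vR²w but no t with vR²t and wRt.
G2: fails — vR²u but no t with vR²t and uRt.
G3: ✓.
Valid on: G3.

G3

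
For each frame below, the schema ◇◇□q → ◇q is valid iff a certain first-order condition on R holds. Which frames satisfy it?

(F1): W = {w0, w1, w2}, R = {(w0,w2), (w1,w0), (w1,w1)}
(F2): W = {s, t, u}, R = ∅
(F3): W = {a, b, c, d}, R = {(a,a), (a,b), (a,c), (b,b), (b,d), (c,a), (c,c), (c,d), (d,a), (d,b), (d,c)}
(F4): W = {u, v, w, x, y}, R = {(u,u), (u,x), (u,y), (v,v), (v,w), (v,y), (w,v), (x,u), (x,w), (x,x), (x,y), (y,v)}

The schema corresponds to a generalized confluence (Geach) condition: ∀x ∀y (xR²y → ∃w (yRw ∧ xRw)).
(F1): fails — w1R²w0 but no w with w0Rw and w1Rw.
(F2): holds.
(F3): holds.
(F4): fails — uR²w but no t with wRt and uRt.
Valid on: (F2), (F3).

(F2), (F3)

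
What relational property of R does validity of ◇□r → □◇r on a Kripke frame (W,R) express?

convergence: ∀x ∀y ∀z (Rxy ∧ Rxz → ∃w (Ryw ∧ Rzw))

Suppose ◇□r→□◇r is valid. Take Rxy, Rxz and set V(r)={w : Ryw}. Then □r at y so ◇□r at x, so □◇r at x, so ◇r at z, giving w with Rzw and Ryw.
The converse is a direct semantic check.
Frame condition: ∀x ∀y ∀z (Rxy ∧ Rxz → ∃w (Ryw ∧ Rzw)).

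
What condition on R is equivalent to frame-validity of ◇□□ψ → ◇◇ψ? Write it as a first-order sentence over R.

This is a Sahlqvist (Geach-type) schema ◇^1□^2ψ → □^0◇^2ψ.
First-order correspondent: ∀x ∀y (xRy → ∃w (yR²w ∧ xR²w)).

∀x ∀y (xRy → ∃w (yR²w ∧ xR²w))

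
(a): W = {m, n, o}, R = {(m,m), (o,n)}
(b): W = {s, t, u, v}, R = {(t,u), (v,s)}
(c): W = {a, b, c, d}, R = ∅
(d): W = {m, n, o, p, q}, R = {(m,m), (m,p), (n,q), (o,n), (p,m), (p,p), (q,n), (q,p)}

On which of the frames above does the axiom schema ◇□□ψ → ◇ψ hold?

This is the axiom for a generalized confluence (Geach) condition; its first-order frame correspondent is ∀x ∀y (xRy → ∃w (yR²w ∧ xRw)).
(a): fails — oRn but no w with nR²w and oRw.
(b): fails — tRu but no w with uR²w and tRw.
(c): condition met.
(d): condition met.
Valid on: (c), (d).

(c), (d)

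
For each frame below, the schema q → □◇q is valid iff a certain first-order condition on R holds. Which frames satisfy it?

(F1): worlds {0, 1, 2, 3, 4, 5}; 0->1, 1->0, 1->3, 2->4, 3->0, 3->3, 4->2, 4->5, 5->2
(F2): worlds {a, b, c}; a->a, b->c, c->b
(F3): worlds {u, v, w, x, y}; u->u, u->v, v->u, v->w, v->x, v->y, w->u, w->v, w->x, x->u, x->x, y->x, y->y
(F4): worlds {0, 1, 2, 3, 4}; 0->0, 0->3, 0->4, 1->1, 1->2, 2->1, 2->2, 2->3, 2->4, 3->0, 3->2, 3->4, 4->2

Frame correspondent (Sahlqvist): ∀x ∀y (Rxy → Ryx) — i.e. symmetry.
(F1): fails — R45 but not R54.
(F2): satisfies the condition.
(F3): fails — Ryx but not Rxy.
(F4): fails — R34 but not R43.
Valid on: (F2).

(F2)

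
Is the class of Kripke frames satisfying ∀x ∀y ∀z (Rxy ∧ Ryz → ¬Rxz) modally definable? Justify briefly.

If a class were modally definable it would be closed under surjective bounded morphisms (Goldblatt–Thomason).
The 5-cycle (worlds w0,w1,w2,w3,w4 with w0→w1→w2→w3→w4→w0) is intransitive. Mapping every world to a single reflexive point • is a surjective bounded morphism; the reflexive point is not intransitive (R••∧R•• but R••).
So no modal formula (or set of formulas) defines exactly the intransitive frames.

No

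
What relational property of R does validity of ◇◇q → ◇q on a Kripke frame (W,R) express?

transitivity

Replacing q by ¬q and contraposing gives the equivalent schema □q → □□q.
Suppose □q→□□q is valid. Take Rxy, Ryz and set V(q)={w : Rxw}. Then □q at x, so □□q at x, so □q at y, so q at z, i.e. Rxz.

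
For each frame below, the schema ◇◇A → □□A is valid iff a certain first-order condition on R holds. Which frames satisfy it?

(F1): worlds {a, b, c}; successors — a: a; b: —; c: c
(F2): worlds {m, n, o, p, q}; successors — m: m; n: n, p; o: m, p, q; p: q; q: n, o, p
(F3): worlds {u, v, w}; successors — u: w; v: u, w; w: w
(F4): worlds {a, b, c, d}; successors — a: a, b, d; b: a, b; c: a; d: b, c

This is the axiom for a generalized confluence (Geach) condition; its first-order frame correspondent is ∀x ∀y ∀z ((xR²y ∧ xR²z) → ∃w (y = w ∧ z = w)).
(F1): satisfies the condition.
(F2): fails — nR²n, nR²p but n ≠ p.
(F3): satisfies the condition.
(F4): fails — aR²a, aR²b but a ≠ b.
Valid on: (F1), (F3).

(F1), (F3)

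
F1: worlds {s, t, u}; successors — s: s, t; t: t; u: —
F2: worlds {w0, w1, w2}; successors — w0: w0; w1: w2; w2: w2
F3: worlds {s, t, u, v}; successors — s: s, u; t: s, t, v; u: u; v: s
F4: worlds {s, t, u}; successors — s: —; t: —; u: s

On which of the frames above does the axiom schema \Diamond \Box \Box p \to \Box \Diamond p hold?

F1, F2, F3

This is the axiom for a generalized confluence (Geach) condition; its first-order frame correspondent is \forall x \forall y \forall z ((xRy \wedge xRz) \to \exists w (y R^2 w \wedge zRw)).
F1: satisfies the condition.
F2: satisfies the condition.
F3: satisfies the condition.
F4: fails — uRs, uRs but no w with sR²w and sRw.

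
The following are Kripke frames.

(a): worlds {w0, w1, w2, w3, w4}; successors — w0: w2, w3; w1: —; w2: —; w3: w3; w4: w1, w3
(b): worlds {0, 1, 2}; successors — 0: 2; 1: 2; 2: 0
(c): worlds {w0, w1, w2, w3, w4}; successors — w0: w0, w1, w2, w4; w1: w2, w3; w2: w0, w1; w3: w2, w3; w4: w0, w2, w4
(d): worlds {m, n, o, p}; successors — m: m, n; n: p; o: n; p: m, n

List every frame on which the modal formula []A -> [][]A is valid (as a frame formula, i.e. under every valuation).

This is the axiom for transitivity; its first-order frame correspondent is forall x forall y forall z (Rxy & Ryz -> Rxz).
(a): satisfies the condition.
(b): fails — R12 and R20 but not R10.
(c): fails — Rw1w2 and Rw2w1 but not Rw1w1.
(d): fails — Ron and Rnp but not Rop.
Valid on: (a).

(a)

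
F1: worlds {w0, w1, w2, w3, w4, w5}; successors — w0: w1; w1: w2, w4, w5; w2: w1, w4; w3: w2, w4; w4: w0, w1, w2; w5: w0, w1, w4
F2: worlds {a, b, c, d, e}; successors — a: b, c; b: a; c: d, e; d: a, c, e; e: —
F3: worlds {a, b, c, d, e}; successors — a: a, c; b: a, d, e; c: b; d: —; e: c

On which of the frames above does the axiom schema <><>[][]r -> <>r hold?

The schema corresponds to a generalized confluence (Geach) condition: forall x forall y (x R^2 y -> exists w (y R^2 w & xRw)).
F1: holds.
F2: fails — aR²a but no w with aR²w and aRw.
F3: fails — cR²d but no w with dR²w and cRw.

F1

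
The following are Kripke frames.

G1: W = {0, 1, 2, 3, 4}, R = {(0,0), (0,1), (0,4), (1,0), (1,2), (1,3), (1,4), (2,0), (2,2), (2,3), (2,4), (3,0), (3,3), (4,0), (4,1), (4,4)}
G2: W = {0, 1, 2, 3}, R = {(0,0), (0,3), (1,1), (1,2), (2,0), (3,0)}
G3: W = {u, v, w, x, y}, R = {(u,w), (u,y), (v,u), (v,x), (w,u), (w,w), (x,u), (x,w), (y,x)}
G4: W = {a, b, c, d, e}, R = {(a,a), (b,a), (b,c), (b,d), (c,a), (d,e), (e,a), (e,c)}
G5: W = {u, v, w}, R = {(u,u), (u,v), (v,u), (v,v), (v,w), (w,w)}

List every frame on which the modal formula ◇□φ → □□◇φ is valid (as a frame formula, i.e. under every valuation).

This is the axiom for a generalized confluence (Geach) condition; its first-order frame correspondent is ∀x ∀y ∀z ((xRy ∧ xR²z) → ∃w (yRw ∧ zRw)).
G1: condition met.
G2: fails — 1R1, 1R²0 but no w with 1Rw and 0Rw.
G3: fails — uRy, uR²u but no t with yRt and uRt.
G4: fails — bRd, bR²a but no w with dRw and aRw.
G5: fails — uRu, uR²w but no t with uRt and wRt.
Valid on: G1.

G1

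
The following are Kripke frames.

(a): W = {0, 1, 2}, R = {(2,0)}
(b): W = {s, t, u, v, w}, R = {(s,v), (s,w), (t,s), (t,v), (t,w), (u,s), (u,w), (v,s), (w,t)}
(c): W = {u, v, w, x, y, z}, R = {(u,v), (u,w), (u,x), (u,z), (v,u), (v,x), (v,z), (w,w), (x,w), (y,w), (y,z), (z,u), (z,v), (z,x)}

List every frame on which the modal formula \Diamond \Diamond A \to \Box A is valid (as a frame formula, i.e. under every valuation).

(a)

This is the axiom for a generalized confluence (Geach) condition; its first-order frame correspondent is \forall x \forall y \forall z ((x R^2 y \wedge xRz) \to \exists w (y = w \wedge z = w)).
(a): condition met.
(b): fails — sR²s, sRv but s ≠ v.
(c): fails — uR²u, uRv but u ≠ v.
Valid on: (a).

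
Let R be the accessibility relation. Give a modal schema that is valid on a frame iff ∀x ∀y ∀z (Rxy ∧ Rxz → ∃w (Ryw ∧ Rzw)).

◇□ψ → □◇ψ

This is convergence; the standard corresponding axiom is .2: ◇□ψ → □◇ψ.
Suppose ◇□ψ→□◇ψ is valid. Take Rxy, Rxz and set V(ψ)={w : Ryw}. Then □ψ at y so ◇□ψ at x, so □◇ψ at x, so ◇ψ at z, giving w with Rzw and Ryw.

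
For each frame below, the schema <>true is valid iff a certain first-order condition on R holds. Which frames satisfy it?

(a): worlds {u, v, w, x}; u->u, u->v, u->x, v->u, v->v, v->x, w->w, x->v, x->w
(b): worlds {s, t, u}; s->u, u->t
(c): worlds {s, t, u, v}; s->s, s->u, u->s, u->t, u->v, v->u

This is the axiom for seriality; its first-order frame correspondent is forall x exists y Rxy.
(a): ✓.
(b): fails — world t has no successor.
(c): fails — world t has no successor.
Valid on: (a).

(a)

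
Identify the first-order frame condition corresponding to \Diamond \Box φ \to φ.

This schema is equivalent to the B axiom φ → □◇φ.
Its frame correspondent is symmetry — \forall x \forall y (Rxy \to Ryx).

Symmetry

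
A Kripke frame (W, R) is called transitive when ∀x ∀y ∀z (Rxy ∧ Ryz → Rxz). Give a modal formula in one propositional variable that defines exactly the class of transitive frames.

□ψ → □□ψ

A defining formula is □ψ → □□ψ (the 4 axiom).
Suppose □ψ→□□ψ is valid. Take Rxy, Ryz and set V(ψ)={w : Rxw}. Then □ψ at x, so □□ψ at x, so □ψ at y, so ψ at z, i.e. Rxz.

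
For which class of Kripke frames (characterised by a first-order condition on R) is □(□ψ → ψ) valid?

Suppose □(□ψ→ψ) is valid. Take Rxy and set V(ψ)={w : Ryw}. Then at y, □ψ holds; since □(□ψ→ψ) at x, □ψ→ψ at y, so ψ at y, i.e. Ryy.

shift-reflexivity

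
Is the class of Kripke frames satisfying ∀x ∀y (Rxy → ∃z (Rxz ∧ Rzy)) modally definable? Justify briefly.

Yes: it is density, defined by the C4 schema □□r → □r.
Suppose □□r→□r is valid. Take Rxy and set V(r)={w : xR²w}. Then □□r at x, so □r at x, so r at y, i.e. ∃z(Rxz∧Rzy).

Yes — defined by □□r → □r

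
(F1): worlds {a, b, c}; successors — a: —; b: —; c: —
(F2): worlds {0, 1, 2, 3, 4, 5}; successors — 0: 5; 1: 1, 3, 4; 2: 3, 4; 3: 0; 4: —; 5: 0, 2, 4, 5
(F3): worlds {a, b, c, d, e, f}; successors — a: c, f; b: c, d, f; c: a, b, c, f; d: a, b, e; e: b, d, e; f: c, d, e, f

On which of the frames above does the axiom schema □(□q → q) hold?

Frame correspondent (Sahlqvist): ∀x ∀y (Rxy → Ryy) — i.e. shift-reflexivity.
(F1): condition met.
(F2): fails — R23 but not R33.
(F3): fails — Red but not Rdd.

(F1)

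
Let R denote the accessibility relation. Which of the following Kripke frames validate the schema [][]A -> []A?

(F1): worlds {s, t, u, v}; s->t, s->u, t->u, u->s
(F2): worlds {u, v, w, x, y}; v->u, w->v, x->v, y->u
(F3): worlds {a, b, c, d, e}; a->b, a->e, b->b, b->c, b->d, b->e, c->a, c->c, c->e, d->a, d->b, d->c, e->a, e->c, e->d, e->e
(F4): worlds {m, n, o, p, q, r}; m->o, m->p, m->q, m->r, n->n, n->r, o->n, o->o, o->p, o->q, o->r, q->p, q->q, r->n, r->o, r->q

(F3), (F4)

This is the axiom for density; its first-order frame correspondent is forall x forall y (Rxy -> exists z (Rxz & Rzy)).
(F1): fails — Rtu but no z with Rtz and Rzu.
(F2): fails — Rvu but no z with Rvz and Rzu.
(F3): ✓.
(F4): ✓.
Valid on: (F3), (F4).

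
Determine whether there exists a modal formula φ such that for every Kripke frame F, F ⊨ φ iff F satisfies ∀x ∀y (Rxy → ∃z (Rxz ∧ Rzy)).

Definable; □□r → □r defines it

This is a Sahlqvist condition; the C4 axiom □□r → □r defines it.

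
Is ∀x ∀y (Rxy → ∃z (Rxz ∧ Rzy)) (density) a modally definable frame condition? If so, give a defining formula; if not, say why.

Yes — defined by □□r → □r

This is a Sahlqvist condition; the C4 axiom □□r → □r defines it.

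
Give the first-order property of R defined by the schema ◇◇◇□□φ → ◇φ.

This is a Sahlqvist (Geach-type) schema ◇^3□^2φ → □^0◇^1φ.
Minimal-valuation argument: fix x; take any y with xR^3y and any z with xR^0z. Set V(φ) to the set of worlds R-reachable from y in exactly 2 steps. Then □^2φ holds at y, so the antecedent holds at x; validity forces ◇^1φ at z, giving a w with zR^1w and yR^2w.
First-order correspondent: ∀x ∀y (xR³y → ∃w (yR²w ∧ xRw)).

∀x ∀y (xR³y → ∃w (yR²w ∧ xRw))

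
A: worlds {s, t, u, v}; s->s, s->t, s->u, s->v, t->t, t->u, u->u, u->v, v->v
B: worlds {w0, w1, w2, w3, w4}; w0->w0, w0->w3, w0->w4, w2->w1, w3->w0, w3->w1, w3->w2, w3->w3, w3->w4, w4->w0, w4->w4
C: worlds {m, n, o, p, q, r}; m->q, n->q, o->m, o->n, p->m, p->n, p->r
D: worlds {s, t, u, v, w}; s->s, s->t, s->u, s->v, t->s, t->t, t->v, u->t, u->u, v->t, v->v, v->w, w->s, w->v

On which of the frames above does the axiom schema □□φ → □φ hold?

A, D

The schema corresponds to density: ∀x ∀y (Rxy → ∃z (Rxz ∧ Rzy)).
A: condition met.
B: fails — Rw2w1 but no z with Rw2z and Rzw1.
C: fails — Rom but no z with Roz and Rzm.
D: condition met.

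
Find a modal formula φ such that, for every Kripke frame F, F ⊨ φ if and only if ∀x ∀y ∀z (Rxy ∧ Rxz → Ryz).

The condition is the Euclidean property. The 5 schema ◇q → □◇q defines it.
Suppose ◇q→□◇q is valid. Take Rxy, Rxz and set V(q)={y}. Then ◇q at x, so □◇q at x, so ◇q at z, so some w with Rzw has q; w=y, i.e. Rzy. By symmetry of the argument, Ryz.

◇q → □◇q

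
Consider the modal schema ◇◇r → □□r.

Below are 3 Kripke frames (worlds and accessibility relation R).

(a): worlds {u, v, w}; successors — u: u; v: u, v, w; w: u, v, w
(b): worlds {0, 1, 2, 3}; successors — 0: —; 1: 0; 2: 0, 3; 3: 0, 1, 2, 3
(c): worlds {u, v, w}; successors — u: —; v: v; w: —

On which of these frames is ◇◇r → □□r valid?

The schema corresponds to a generalized confluence (Geach) condition: ∀x ∀y ∀z ((xR²y ∧ xR²z) → ∃w (y = w ∧ z = w)).
(a): fails — vR²u, vR²v but u ≠ v.
(b): fails — 2R²0, 2R²1 but 0 ≠ 1.
(c): holds.
Valid on: (c).

(c)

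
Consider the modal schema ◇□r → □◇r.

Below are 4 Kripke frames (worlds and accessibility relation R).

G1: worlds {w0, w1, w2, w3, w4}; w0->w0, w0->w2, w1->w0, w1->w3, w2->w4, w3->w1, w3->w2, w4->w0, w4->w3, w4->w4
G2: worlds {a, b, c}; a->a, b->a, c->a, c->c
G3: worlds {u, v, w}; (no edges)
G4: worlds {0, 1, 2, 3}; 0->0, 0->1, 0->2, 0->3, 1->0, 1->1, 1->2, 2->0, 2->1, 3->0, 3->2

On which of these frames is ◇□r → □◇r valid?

The schema corresponds to convergence: ∀x ∀y ∀z (Rxy ∧ Rxz → ∃w (Ryw ∧ Rzw)).
G1: fails — Rw0w2 and Rw0w0 but w2 and w0 have no common successor.
G2: condition met.
G3: condition met.
G4: condition met.
Valid on: G2, G3, G4.

G2, G3, G4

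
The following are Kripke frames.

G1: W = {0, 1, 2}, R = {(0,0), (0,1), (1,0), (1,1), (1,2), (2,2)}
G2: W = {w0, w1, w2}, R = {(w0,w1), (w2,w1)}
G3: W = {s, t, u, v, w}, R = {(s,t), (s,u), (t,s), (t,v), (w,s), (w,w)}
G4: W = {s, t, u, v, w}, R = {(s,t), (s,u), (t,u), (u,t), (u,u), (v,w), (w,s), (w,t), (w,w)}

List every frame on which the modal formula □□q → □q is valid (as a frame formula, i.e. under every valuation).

G1, G4

Frame correspondent (Sahlqvist): ∀x ∀y (Rxy → ∃z (Rxz ∧ Rzy)) — i.e. density.
G1: ✓.
G2: fails — Rw0w1 but no z with Rw0z and Rzw1.
G3: fails — Rtv but no z with Rtz and Rzv.
G4: ✓.
Valid on: G1, G4.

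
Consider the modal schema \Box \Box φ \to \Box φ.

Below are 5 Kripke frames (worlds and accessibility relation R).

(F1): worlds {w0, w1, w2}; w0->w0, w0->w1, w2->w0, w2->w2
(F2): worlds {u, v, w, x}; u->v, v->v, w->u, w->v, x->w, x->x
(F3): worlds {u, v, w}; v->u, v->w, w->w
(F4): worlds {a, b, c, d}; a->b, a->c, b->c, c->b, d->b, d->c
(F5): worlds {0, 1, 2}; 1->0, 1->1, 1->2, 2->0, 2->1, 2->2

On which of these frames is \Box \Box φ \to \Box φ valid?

(F1), (F5)

Frame correspondent (Sahlqvist): \forall x \forall y (Rxy \to \exists z (Rxz \wedge Rzy)) — i.e. density.
(F1): satisfies the condition.
(F2): fails — Rwu but no z with Rwz and Rzu.
(F3): fails — Rvu but no z with Rvz and Rzu.
(F4): fails — Rbc but no z with Rbz and Rzc.
(F5): satisfies the condition.
Valid on: (F1), (F5).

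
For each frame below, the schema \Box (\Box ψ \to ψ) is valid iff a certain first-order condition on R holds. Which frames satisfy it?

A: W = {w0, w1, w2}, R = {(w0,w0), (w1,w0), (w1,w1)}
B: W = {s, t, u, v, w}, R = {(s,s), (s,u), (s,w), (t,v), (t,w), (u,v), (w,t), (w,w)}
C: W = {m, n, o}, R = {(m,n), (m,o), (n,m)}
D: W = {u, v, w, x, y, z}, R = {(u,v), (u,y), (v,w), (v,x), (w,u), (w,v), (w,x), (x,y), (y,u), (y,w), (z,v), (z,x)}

A

Frame correspondent (Sahlqvist): \forall x \forall y (Rxy \to Ryy) — i.e. shift-reflexivity.
A: condition met.
B: fails — Ruv but not Rvv.
C: fails — Rnm but not Rmm.
D: fails — Ruv but not Rvv.
Valid on: A.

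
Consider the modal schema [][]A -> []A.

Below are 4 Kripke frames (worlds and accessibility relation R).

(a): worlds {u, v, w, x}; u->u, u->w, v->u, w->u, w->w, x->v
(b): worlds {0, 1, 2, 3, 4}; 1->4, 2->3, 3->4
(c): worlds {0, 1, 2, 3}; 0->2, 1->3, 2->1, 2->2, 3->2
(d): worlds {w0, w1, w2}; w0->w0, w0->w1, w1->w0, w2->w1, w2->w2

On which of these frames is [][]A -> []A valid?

(d)

Frame correspondent (Sahlqvist): forall x forall y (Rxy -> exists z (Rxz & Rzy)) — i.e. density.
(a): fails — Rxv but no z with Rxz and Rzv.
(b): fails — R23 but no z with R2z and Rz3.
(c): fails — R13 but no z with R1z and Rz3.
(d): satisfies the condition.
Valid on: (d).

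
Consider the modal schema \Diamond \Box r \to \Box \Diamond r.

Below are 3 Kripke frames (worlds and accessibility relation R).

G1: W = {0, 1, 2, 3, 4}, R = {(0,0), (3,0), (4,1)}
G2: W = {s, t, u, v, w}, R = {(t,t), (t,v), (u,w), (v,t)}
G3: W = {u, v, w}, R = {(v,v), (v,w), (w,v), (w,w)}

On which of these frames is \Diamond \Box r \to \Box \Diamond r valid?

Frame correspondent (Sahlqvist): \forall x \forall y \forall z (Rxy \wedge Rxz \to \exists w (Ryw \wedge Rzw)) — i.e. convergence.
G1: fails — R41 and R41 but 1 and 1 have no common successor.
G2: fails — Ruw and Ruw but w and w have no common successor.
G3: satisfies the condition.

G3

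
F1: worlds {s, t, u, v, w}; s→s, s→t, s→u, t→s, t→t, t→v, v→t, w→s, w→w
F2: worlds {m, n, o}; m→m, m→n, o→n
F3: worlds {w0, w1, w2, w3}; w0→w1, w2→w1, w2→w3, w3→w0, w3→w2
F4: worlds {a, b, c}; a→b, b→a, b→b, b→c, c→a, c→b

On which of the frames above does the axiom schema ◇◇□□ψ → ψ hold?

The schema corresponds to a generalized confluence (Geach) condition: ∀x ∀y (xR²y → ∃w (yR²w ∧ x = w)).
F1: fails — sR²u but no w* with uR²w* and s=w*.
F2: fails — mR²n but no w with nR²w and m=w.
F3: fails — w2R²w0 but no w with w0R²w and w2=w.
F4: condition met.

F4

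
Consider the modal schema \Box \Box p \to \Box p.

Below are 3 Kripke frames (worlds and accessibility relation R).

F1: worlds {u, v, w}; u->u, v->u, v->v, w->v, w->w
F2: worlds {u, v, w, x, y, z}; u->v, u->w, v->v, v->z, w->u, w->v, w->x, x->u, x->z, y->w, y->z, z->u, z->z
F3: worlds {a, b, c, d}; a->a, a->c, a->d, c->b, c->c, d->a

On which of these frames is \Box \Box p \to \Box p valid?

F1, F3

The schema corresponds to density: \forall x \forall y (Rxy \to \exists z (Rxz \wedge Rzy)).
F1: condition met.
F2: fails — Ruw but no t with Rut and Rtw.
F3: condition met.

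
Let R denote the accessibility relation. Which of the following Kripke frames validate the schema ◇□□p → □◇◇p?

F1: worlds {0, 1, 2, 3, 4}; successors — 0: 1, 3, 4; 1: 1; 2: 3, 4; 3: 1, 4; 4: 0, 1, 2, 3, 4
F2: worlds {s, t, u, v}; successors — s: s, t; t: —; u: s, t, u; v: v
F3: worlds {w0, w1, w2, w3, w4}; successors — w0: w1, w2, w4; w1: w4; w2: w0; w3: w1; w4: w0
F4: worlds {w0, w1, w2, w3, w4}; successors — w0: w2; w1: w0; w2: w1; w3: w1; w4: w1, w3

The schema corresponds to a generalized confluence (Geach) condition: ∀x ∀y ∀z ((xRy ∧ xRz) → ∃w (yR²w ∧ zR²w)).
F1: holds.
F2: fails — sRs, sRt but no w with sR²w and tR²w.
F3: fails — w0Rw1, w0Rw2 but no w with w1R²w and w2R²w.
F4: fails — w4Rw1, w4Rw3 but no w with w1R²w and w3R²w.

F1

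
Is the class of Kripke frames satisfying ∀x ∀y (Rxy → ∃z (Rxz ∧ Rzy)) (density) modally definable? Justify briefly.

This is a Sahlqvist condition; the C4 axiom □□r → □r defines it.
Suppose □□r→□r is valid. Take Rxy and set V(r)={w : xR²w}. Then □□r at x, so □r at x, so r at y, i.e. ∃z(Rxz∧Rzy).

Definable; □□r → □r defines it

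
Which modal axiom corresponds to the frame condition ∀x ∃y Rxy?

The condition is seriality. The D schema □ψ → ◇ψ defines it.

□ψ → ◇ψ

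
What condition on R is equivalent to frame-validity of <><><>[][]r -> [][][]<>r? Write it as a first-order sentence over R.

forall x forall y forall z ((x R^3 y & x R^3 z) -> exists w (y R^2 w & zRw))

This is a Sahlqvist (Geach-type) schema ◇^3□^2r → □^3◇^1r.
Minimal-valuation argument: fix x; take any y with xR^3y and any z with xR^3z. Set V(r) to the set of worlds R-reachable from y in exactly 2 steps. Then □^2r holds at y, so the antecedent holds at x; validity forces ◇^1r at z, giving a w with zR^1w and yR^2w.
First-order correspondent: forall x forall y forall z ((x R^3 y & x R^3 z) -> exists w (y R^2 w & zRw)).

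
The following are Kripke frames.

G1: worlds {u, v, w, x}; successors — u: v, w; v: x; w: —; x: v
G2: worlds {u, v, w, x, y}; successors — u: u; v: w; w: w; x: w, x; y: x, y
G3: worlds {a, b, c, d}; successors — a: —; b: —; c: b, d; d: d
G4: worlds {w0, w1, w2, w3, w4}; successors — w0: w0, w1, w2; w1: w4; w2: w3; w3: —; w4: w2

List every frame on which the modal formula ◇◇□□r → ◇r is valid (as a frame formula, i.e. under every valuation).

This is the axiom for a generalized confluence (Geach) condition; its first-order frame correspondent is ∀x ∀y (xR²y → ∃w (yR²w ∧ xRw)).
G1: fails — uR²x but no t with xR²t and uRt.
G2: fails — yR²w but no t with wR²t and yRt.
G3: ✓.
G4: fails — w0R²w2 but no w with w2R²w and w0Rw.

G3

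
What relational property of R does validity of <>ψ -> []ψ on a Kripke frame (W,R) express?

Suppose ◇ψ→□ψ is valid. Take Rxy, Rxz and set V(ψ)={y}. Then ◇ψ at x, so □ψ at x, so ψ at z, i.e. z=y.
Conversely, any frame satisfying forall x forall y forall z (Rxy & Rxz -> y = z) validates the schema.
Frame condition: forall x forall y forall z (Rxy & Rxz -> y = z).

partial functionality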